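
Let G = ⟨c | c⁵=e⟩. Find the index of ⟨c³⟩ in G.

First find ord(c³) by computing successive powers:
  (c³)¹ = c³, (c³)² = c, (c³)³ = c⁴, (c³)⁴ = c², (c³)⁵ = e.
So |⟨c³⟩| = ord(c³) = 5. With |G| = 5, by Lagrange [G : ⟨c³⟩] = 5/5 = 1.

Answer: 1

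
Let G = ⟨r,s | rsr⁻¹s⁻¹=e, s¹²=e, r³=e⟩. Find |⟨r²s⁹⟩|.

|⟨r²s⁹⟩| equals the order of r²s⁹. Compute successive powers until reaching e:
  (r²s⁹)¹ = r²s⁹, (r²s⁹)² = rs⁶, (r²s⁹)³ = s³, (r²s⁹)⁴ = r², (r²s⁹)⁵ = rs⁹, (r²s⁹)⁶ = s⁶, (r²s⁹)⁷ = r²s³, (r²s⁹)⁸ = r, (r²s⁹)⁹ = s⁹, (r²s⁹)¹⁰ = r²s⁶, (r²s⁹)¹¹ = rs³, (r²s⁹)¹² = e.
The smallest positive k with (r²s⁹)ᵏ = e is 12, so |⟨r²s⁹⟩| = 12.

Answer: 12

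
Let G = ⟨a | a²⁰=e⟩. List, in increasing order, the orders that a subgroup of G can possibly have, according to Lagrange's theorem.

|G| = 20 = 2² · 5. By Lagrange's theorem the order of any subgroup divides 20; the divisors of 20 are 1, 2, 4, 5, 10, 20.

Answer: 1, 2, 4, 5, 10, 20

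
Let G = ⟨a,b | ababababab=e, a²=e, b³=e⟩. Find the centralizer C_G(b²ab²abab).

⟨b²ab²abab⟩ ⊆ C_G(b²ab²abab) since powers of b²ab²abab commute with b²ab²abab; so |C_G(b²ab²abab)| ≥ |⟨b²ab²abab⟩| = 2.
By orbit–stabilizer, |C_G(b²ab²abab)| = |G| / |conj. class of b²ab²abab| = 60 / 15 = 4.
The 4 elements commuting with b²ab²abab are {e, ab²aba, b²ab²abab, bab²abab²}.

Answer: {e, ab²aba, b²ab²abab, bab²abab²}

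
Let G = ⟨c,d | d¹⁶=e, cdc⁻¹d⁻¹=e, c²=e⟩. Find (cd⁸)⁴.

Compute successive powers of (cd⁸), reducing at each step:
  (cd⁸)²: (cd⁸) · c = d⁸;   (d⁸) · d⁸ = e
  (cd⁸)³: e · c = c;   c · d⁸ = cd⁸
  (cd⁸)⁴: (cd⁸) · c = d⁸;   (d⁸) · d⁸ = e

Answer: e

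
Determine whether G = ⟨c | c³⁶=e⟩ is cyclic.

|G| = 36. The element c has order 36 (its powers give 36 distinct elements), so ⟨c⟩ = G and G is cyclic.

Answer: Yes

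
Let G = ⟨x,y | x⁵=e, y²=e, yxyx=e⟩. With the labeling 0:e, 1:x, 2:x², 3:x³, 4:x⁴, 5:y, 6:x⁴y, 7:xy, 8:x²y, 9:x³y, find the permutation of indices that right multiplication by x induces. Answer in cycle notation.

(0 1 2 3 4)(5 6 9 8 7)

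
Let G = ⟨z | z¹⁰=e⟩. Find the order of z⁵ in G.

Compute successive powers until reaching e:
  (z⁵)¹ = z⁵, (z⁵)² = e.
The smallest positive k with (z⁵)ᵏ = e is 2.

Answer: 2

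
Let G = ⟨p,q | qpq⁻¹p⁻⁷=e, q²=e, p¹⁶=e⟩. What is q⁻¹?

The order of q is 2 (smallest k with qᵏ = e), so q⁻¹ = q¹ = q.
Check: q · q → q · q = e, giving e as required.

Answer: q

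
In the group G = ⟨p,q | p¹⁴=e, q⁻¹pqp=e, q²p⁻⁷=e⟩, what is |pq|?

Compute successive powers until reaching e:
  (pq)¹ = pq, (pq)² = p⁷, (pq)³ = pq⁻¹, (pq)⁴ = e.
The smallest positive k with (pq)ᵏ = e is 4.

Answer: 4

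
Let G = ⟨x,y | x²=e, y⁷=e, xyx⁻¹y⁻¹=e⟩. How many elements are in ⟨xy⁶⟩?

|⟨xy⁶⟩| equals the order of xy⁶. Compute successive powers until reaching e:
  (xy⁶)¹ = xy⁶, (xy⁶)² = y⁵, (xy⁶)³ = xy⁴, (xy⁶)⁴ = y³, (xy⁶)⁵ = xy², (xy⁶)⁶ = y, (xy⁶)⁷ = x, (xy⁶)⁸ = y⁶, (xy⁶)⁹ = xy⁵, (xy⁶)¹⁰ = y⁴, (xy⁶)¹¹ = xy³, (xy⁶)¹² = y², (xy⁶)¹³ = xy, (xy⁶)¹⁴ = e.
The smallest positive k with (xy⁶)ᵏ = e is 14, so |⟨xy⁶⟩| = 14.

Answer: 14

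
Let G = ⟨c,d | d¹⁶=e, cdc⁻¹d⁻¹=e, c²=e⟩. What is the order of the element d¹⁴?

Compute successive powers until reaching e:
  (d¹⁴)¹ = d¹⁴, (d¹⁴)² = d¹², (d¹⁴)³ = d¹⁰, (d¹⁴)⁴ = d⁸, (d¹⁴)⁵ = d⁶, (d¹⁴)⁶ = d⁴, (d¹⁴)⁷ = d², (d¹⁴)⁸ = e.
The smallest positive k with (d¹⁴)ᵏ = e is 8.

Answer: 8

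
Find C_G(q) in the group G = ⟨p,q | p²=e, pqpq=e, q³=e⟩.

⟨q⟩ ⊆ C_G(q) since powers of q commute with q; so |C_G(q)| ≥ |⟨q⟩| = 3.
By orbit–stabilizer, |C_G(q)| = |G| / |conj. class of q| = 6 / 2 = 3.
The 3 elements commuting with q are {e, q, q²}.

Answer: {e, q, q²}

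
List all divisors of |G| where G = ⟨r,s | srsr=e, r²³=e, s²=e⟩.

|G| = 46 = 2 · 23. By Lagrange's theorem the order of any subgroup divides 46; the divisors of 46 are 1, 2, 23, 46.

Answer: 1, 2, 23, 46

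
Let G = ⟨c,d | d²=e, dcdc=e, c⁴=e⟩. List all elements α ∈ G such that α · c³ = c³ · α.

⟨c³⟩ ⊆ C_G(c³) since powers of c³ commute with c³; so |C_G(c³)| ≥ |⟨c³⟩| = 4.
By orbit–stabilizer, |C_G(c³)| = |G| / |conj. class of c³| = 8 / 2 = 4.
The 4 elements commuting with c³ are {e, c, c², c³}.

Answer: {e, c, c², c³}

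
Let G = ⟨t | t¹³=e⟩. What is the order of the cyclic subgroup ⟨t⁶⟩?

|⟨t⁶⟩| equals the order of t⁶. Compute successive powers until reaching e:
  (t⁶)¹ = t⁶, (t⁶)² = t¹², (t⁶)³ = t⁵, (t⁶)⁴ = t¹¹, (t⁶)⁵ = t⁴, (t⁶)⁶ = t¹⁰, (t⁶)⁷ = t³, (t⁶)⁸ = t⁹, (t⁶)⁹ = t², (t⁶)¹⁰ = t⁸, (t⁶)¹¹ = t, (t⁶)¹² = t⁷, (t⁶)¹³ = e.
The smallest positive k with (t⁶)ᵏ = e is 13, so |⟨t⁶⟩| = 13.

Answer: 13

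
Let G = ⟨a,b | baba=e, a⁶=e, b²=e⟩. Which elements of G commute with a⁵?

⟨a⁵⟩ ⊆ C_G(a⁵) since powers of a⁵ commute with a⁵; so |C_G(a⁵)| ≥ |⟨a⁵⟩| = 6.
By orbit–stabilizer, |C_G(a⁵)| = |G| / |conj. class of a⁵| = 12 / 2 = 6.
The 6 elements commuting with a⁵ are {e, a, a², a³, a⁴, a⁵}.

Answer: {e, a, a², a³, a⁴, a⁵}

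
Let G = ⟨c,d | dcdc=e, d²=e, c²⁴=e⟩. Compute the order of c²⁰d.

Compute successive powers until reaching e:
  (c²⁰d)¹ = c²⁰d, (c²⁰d)² = e.
The smallest positive k with (c²⁰d)ᵏ = e is 2.

Answer: 2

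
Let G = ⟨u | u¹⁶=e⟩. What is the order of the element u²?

Compute successive powers until reaching e:
  (u²)¹ = u², (u²)² = u⁴, (u²)³ = u⁶, (u²)⁴ = u⁸, (u²)⁵ = u¹⁰, (u²)⁶ = u¹², (u²)⁷ = u¹⁴, (u²)⁸ = e.
The smallest positive k with (u²)ᵏ = e is 8.

Answer: 8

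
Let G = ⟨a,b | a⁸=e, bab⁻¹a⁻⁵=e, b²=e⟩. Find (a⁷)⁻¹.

The order of (a⁷) is 8 (smallest k with (a⁷)ᵏ = e), so (a⁷)⁻¹ = (a⁷)⁷ = a.
Check: (a⁷) · a → (a⁷) · a = e, giving e as required.

Answer: a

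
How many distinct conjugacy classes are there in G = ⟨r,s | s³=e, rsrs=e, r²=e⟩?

The conjugacy classes (representative and size) are:
  [e] (size 1), [rs²] (size 3), [s²] (size 2).
Class equation: 1 + 3 + 2 = 6 = |G|. So G has 3 conjugacy classes.

Answer: 3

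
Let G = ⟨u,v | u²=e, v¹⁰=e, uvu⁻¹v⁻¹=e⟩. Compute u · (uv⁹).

Compute u · (uv⁹) by multiplying left to right and reducing via the relations at each step:
  u · u = e
  e · v⁹ = v⁹

Answer: v⁹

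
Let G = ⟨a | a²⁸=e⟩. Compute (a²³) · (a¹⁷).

Compute (a²³) · (a¹⁷) by multiplying left to right and reducing via the relations at each step:
  (a²³) · a¹⁷ = a¹²

Answer: a¹²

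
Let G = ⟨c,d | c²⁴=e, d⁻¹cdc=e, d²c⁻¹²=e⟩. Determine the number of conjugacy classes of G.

The conjugacy classes (representative and size) are:
  [e] (size 1), [c] (size 2), [c²] (size 2), [c³] (size 2), [c⁴] (size 2), [c⁵] (size 2), [c¹⁸] (size 2), [c⁷] (size 2), [c¹⁶] (size 2), [c¹⁵] (size 2), [c¹⁴] (size 2), [c¹³] (size 2), [c¹²] (size 1), [c⁶d] (size 12), [c⁵d⁻¹] (size 12).
Class equation: 1 + 2 + 2 + 2 + 2 + 2 + 2 + 2 + 2 + 2 + 2 + 2 + 1 + 12 + 12 = 48 = |G|. So G has 15 conjugacy classes.

Answer: 15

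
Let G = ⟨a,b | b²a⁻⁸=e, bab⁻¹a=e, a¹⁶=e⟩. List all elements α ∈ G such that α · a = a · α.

⟨a⟩ ⊆ C_G(a) since powers of a commute with a; so |C_G(a)| ≥ |⟨a⟩| = 16.
By orbit–stabilizer, |C_G(a)| = |G| / |conj. class of a| = 32 / 2 = 16.
The 16 elements commuting with a are {e, a, a², a³, a⁴, a⁵, a⁶, a⁷, a⁸, a⁹, a¹⁰, a¹¹, a¹², a¹³, a¹⁴, a¹⁵}.

Answer: {e, a, a², a³, a⁴, a⁵, a⁶, a⁷, a⁸, a⁹, a¹⁰, a¹¹, a¹², a¹³, a¹⁴, a¹⁵}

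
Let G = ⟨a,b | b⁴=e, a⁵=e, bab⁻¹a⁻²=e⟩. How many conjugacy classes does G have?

The conjugacy classes (representative and size) are:
  [e] (size 1), [a⁴] (size 4), [a²b] (size 5), [b²] (size 5), [a³b³] (size 5).
Class equation: 1 + 4 + 5 + 5 + 5 = 20 = |G|. So G has 5 conjugacy classes.

Answer: 5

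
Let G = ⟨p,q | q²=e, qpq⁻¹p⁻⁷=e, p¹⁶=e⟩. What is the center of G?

An element z ∈ Z(G) iff z commutes with every generator.
For example p⁸ is central: (p⁸)·p = p⁹ = p·(p⁸); (p⁸)·q = p⁸q = q·(p⁸).
Whereas p ∉ Z(G) since p·q = pq ≠ p⁷q = q·p.
Checking each of the 32 elements this way gives Z(G) = {e, p⁸}, of order 2.

Answer: {e, p⁸}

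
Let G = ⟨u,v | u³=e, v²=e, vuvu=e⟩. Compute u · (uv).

Compute u · (uv) by multiplying left to right and reducing via the relations at each step:
  u · u = u²
  (u²) · v = u²v

Answer: u²v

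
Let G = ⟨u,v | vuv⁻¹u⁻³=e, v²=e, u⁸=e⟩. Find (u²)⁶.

Compute successive powers of (u²), reducing at each step:
  (u²)²: (u²) · u² = u⁴
  (u²)³: (u⁴) · u² = u⁶
  (u²)⁴: (u⁶) · u² = e
  (u²)⁵: e · u² = u²
  (u²)⁶: (u²) · u² = u⁴

Answer: u⁴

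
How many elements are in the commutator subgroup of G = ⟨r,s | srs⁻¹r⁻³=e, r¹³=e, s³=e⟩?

G' = [G, G] is generated by all commutators. The generator-pair commutators are: [r, s] = r¹¹.
The subgroup they normally generate is {e, r, r², r³, r⁴, r⁵, r⁶, r⁷, r⁸, r⁹, r¹⁰, r¹¹, r¹²}, of order 13.
Check: |G/G'| = 39/13 = 3 is the order of the abelianisation.

Answer: 13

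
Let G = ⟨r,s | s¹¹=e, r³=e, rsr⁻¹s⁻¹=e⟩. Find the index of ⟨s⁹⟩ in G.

First find ord(s⁹) by computing successive powers:
  (s⁹)¹ = s⁹, (s⁹)² = s⁷, (s⁹)³ = s⁵, (s⁹)⁴ = s³, (s⁹)⁵ = s, (s⁹)⁶ = s¹⁰, (s⁹)⁷ = s⁸, (s⁹)⁸ = s⁶, (s⁹)⁹ = s⁴, (s⁹)¹⁰ = s², (s⁹)¹¹ = e.
So |⟨s⁹⟩| = ord(s⁹) = 11. With |G| = 33, by Lagrange [G : ⟨s⁹⟩] = 33/11 = 3.

Answer: 3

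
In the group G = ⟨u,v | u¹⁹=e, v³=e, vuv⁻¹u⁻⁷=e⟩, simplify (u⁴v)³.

Compute successive powers of (u⁴v), reducing at each step:
  (u⁴v)²: (u⁴v) · u⁴ = u¹³v;   (u¹³v) · v = u¹³v²
  (u⁴v)³: (u¹³v²) · u⁴ = v²;   (v²) · v = e

Answer: e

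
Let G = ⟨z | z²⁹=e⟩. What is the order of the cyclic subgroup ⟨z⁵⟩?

|⟨z⁵⟩| equals the order of z⁵. Compute successive powers until reaching e:
  (z⁵)¹ = z⁵, (z⁵)² = z¹⁰, (z⁵)³ = z¹⁵, (z⁵)⁴ = z²⁰, (z⁵)⁵ = z²⁵, (z⁵)⁶ = z, (z⁵)⁷ = z⁶, (z⁵)⁸ = z¹¹, (z⁵)⁹ = z¹⁶, (z⁵)¹⁰ = z²¹, (z⁵)¹¹ = z²⁶, (z⁵)¹² = z², (z⁵)¹³ = z⁷, (z⁵)¹⁴ = z¹², (z⁵)¹⁵ = z¹⁷, (z⁵)¹⁶ = z²², (z⁵)¹⁷ = z²⁷, (z⁵)¹⁸ = z³, (z⁵)¹⁹ = z⁸, (z⁵)²⁰ = z¹³, (z⁵)²¹ = z¹⁸, (z⁵)²² = z²³, (z⁵)²³ = z²⁸, (z⁵)²⁴ = z⁴, (z⁵)²⁵ = z⁹, (z⁵)²⁶ = z¹⁴, (z⁵)²⁷ = z¹⁹, (z⁵)²⁸ = z²⁴, (z⁵)²⁹ = e.
The smallest positive k with (z⁵)ᵏ = e is 29, so |⟨z⁵⟩| = 29.

Answer: 29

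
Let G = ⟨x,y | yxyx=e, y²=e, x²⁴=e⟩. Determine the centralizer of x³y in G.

⟨x³y⟩ ⊆ C_G(x³y) since powers of x³y commute with x³y; so |C_G(x³y)| ≥ |⟨x³y⟩| = 2.
By orbit–stabilizer, |C_G(x³y)| = |G| / |conj. class of x³y| = 48 / 12 = 4.
The 4 elements commuting with x³y are {e, x¹², x³y, x¹⁵y}.

Answer: {e, x¹², x³y, x¹⁵y}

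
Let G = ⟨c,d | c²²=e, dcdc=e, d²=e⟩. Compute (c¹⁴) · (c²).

Compute (c¹⁴) · (c²) by multiplying left to right and reducing via the relations at each step:
  (c¹⁴) · c² = c¹⁶

Answer: c¹⁶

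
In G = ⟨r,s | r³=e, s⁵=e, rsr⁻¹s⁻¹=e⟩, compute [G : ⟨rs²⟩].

First find ord(rs²) by computing successive powers:
  (rs²)¹ = rs², (rs²)² = r²s⁴, (rs²)³ = s, (rs²)⁴ = rs³, (rs²)⁵ = r², (rs²)⁶ = s², (rs²)⁷ = rs⁴, (rs²)⁸ = r²s, (rs²)⁹ = s³, (rs²)¹⁰ = r, (rs²)¹¹ = r²s², (rs²)¹² = s⁴, (rs²)¹³ = rs, (rs²)¹⁴ = r²s³, (rs²)¹⁵ = e.
So |⟨rs²⟩| = ord(rs²) = 15. With |G| = 15, by Lagrange [G : ⟨rs²⟩] = 15/15 = 1.

Answer: 1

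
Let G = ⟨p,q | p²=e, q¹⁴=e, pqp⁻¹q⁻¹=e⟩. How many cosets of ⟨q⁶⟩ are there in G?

First find ord(q⁶) by computing successive powers:
  (q⁶)¹ = q⁶, (q⁶)² = q¹², (q⁶)³ = q⁴, (q⁶)⁴ = q¹⁰, (q⁶)⁵ = q², (q⁶)⁶ = q⁸, (q⁶)⁷ = e.
So |⟨q⁶⟩| = ord(q⁶) = 7. With |G| = 28, by Lagrange [G : ⟨q⁶⟩] = 28/7 = 4.

Answer: 4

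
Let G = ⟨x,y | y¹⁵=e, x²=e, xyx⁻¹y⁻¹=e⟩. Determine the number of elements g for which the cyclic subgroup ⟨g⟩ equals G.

G is cyclic of order 30. An element generates G iff its order is 30, and a cyclic group of order 30 has exactly φ(30) = 8 such elements.

Answer: 8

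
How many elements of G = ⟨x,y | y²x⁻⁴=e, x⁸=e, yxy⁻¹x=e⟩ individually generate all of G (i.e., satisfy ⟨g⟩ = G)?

⟨g⟩ = G would require ord(g) = |G| = 16, but the maximum element order in G is 8 < 16. So G is not cyclic and no single element generates it: the count is 0.

Answer: 0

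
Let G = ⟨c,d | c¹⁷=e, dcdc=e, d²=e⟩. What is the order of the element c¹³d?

Compute successive powers until reaching e:
  (c¹³d)¹ = c¹³d, (c¹³d)² = e.
The smallest positive k with (c¹³d)ᵏ = e is 2.

Answer: 2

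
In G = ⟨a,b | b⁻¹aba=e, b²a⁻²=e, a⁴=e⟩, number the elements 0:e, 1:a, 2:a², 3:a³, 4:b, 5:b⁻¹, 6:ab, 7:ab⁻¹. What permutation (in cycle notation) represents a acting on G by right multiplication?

(0 1 2 3)(4 7 5 6)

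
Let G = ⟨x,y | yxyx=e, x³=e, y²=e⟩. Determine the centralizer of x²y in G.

⟨x²y⟩ ⊆ C_G(x²y) since powers of x²y commute with x²y; so |C_G(x²y)| ≥ |⟨x²y⟩| = 2.
By orbit–stabilizer, |C_G(x²y)| = |G| / |conj. class of x²y| = 6 / 3 = 2.
The 2 elements commuting with x²y are {e, x²y}.

Answer: {e, x²y}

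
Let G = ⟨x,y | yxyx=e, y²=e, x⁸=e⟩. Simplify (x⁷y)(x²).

Compute (x⁷y) · (x²) by multiplying left to right and reducing via the relations at each step:
  (x⁷y) · x² = x⁵y

Answer: x⁵y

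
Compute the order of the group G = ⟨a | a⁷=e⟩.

G is generated by a single element, so G is cyclic. The relator gives a⁷ = e and no smaller power is forced to be e, so the 7 powers {a, e, a², a³, a⁴, a⁵, a⁶} are distinct. Hence |G| = 7.

Answer: 7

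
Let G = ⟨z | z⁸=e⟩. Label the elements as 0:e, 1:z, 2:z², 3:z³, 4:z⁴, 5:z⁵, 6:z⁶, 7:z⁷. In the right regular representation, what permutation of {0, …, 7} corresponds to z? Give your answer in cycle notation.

(0 1 2 3 4 5 6 7)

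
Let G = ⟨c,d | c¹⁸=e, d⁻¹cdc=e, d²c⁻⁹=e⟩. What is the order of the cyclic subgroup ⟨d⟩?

|⟨d⟩| equals the order of d. Compute successive powers until reaching e:
  d¹ = d, d² = c⁹, d³ = d⁻¹, d⁴ = e.
The smallest positive k with dᵏ = e is 4, so |⟨d⟩| = 4.

Answer: 4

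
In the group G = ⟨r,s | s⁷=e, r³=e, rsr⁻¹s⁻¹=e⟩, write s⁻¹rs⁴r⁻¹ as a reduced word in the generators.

Multiply left to right, reducing at each step:
  (s⁶) · r = rs⁶
  (rs⁶) · s⁴ = rs³
  (rs³) · r⁻¹ = s³

Answer: s³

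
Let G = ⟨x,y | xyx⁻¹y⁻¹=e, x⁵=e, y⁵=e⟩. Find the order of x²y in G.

Compute successive powers until reaching e:
  (x²y)¹ = x²y, (x²y)² = x⁴y², (x²y)³ = xy³, (x²y)⁴ = x³y⁴, (x²y)⁵ = e.
The smallest positive k with (x²y)ᵏ = e is 5.

Answer: 5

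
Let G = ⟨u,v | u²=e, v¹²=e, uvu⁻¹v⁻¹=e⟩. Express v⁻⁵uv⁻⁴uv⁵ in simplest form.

Multiply left to right, reducing at each step:
  (v⁷) · u = uv⁷
  (uv⁷) · v⁻⁴ = uv³
  (uv³) · u = v³
  (v³) · v⁵ = v⁸

Answer: v⁸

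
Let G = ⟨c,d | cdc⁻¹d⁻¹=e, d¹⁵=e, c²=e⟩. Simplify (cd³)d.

Compute (cd³) · d by multiplying left to right and reducing via the relations at each step:
  (cd³) · d = cd⁴

Answer: cd⁴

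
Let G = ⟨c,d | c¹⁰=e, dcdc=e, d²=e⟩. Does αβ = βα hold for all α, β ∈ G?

c·d = cd but d·c = c⁹d, so c·d ≠ d·c and G is not abelian.

Answer: No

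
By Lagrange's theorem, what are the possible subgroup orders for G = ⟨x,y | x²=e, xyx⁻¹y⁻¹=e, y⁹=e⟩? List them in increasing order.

|G| = 18 = 2 · 3². By Lagrange's theorem the order of any subgroup divides 18; the divisors of 18 are 1, 2, 3, 6, 9, 18.

Answer: 1, 2, 3, 6, 9, 18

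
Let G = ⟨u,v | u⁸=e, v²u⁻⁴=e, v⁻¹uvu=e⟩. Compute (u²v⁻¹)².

Compute successive powers of (u²v⁻¹), reducing at each step:
  (u²v⁻¹)²: (u²v⁻¹) · u² = v⁻¹;   (v⁻¹) · v⁻¹ = u⁴

Answer: u⁴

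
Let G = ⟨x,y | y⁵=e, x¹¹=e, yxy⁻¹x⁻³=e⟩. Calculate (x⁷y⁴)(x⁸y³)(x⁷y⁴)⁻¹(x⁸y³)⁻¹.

[(x⁷y⁴), (x⁸y³)] = (x⁷y⁴)·(x⁸y³)·(x⁷y⁴)⁻¹·(x⁸y³)⁻¹.
  (x⁷y⁴) · (x⁸y³) = x⁶y²
  (x⁶y²) · (xy) = x⁴y³
  (x⁴y³) · (x⁵y²) = x⁷

Answer: x⁷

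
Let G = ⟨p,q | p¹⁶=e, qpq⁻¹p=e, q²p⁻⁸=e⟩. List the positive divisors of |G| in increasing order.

|G| = 32 = 2⁵. By Lagrange's theorem the order of any subgroup divides 32; the divisors of 32 are 1, 2, 4, 8, 16, 32.

Answer: 1, 2, 4, 8, 16, 32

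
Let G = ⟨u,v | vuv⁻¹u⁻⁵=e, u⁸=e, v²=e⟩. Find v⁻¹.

The order of v is 2 (smallest k with vᵏ = e), so v⁻¹ = v¹ = v.
Check: v · v → v · v = e, giving e as required.

Answer: v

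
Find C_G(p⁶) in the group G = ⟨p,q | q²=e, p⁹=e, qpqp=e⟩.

⟨p⁶⟩ ⊆ C_G(p⁶) since powers of p⁶ commute with p⁶; so |C_G(p⁶)| ≥ |⟨p⁶⟩| = 3.
By orbit–stabilizer, |C_G(p⁶)| = |G| / |conj. class of p⁶| = 18 / 2 = 9.
The 9 elements commuting with p⁶ are {e, p, p², p³, p⁴, p⁵, p⁶, p⁷, p⁸}.

Answer: {e, p, p², p³, p⁴, p⁵, p⁶, p⁷, p⁸}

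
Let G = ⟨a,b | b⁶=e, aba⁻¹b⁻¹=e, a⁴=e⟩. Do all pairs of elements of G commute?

Each pair of generators commutes: a·b = ab = b·a. Since the generators pairwise commute, every element of G commutes with every other, so G is abelian.

Answer: Yes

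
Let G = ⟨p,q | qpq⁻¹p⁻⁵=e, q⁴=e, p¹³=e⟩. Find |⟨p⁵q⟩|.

|⟨p⁵q⟩| equals the order of p⁵q. Compute successive powers until reaching e:
  (p⁵q)¹ = p⁵q, (p⁵q)² = p⁴q², (p⁵q)³ = p¹²q³, (p⁵q)⁴ = e.
The smallest positive k with (p⁵q)ᵏ = e is 4, so |⟨p⁵q⟩| = 4.

Answer: 4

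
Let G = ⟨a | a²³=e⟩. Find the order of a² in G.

Compute successive powers until reaching e:
  (a²)¹ = a², (a²)² = a⁴, (a²)³ = a⁶, (a²)⁴ = a⁸, (a²)⁵ = a¹⁰, (a²)⁶ = a¹², (a²)⁷ = a¹⁴, (a²)⁸ = a¹⁶, (a²)⁹ = a¹⁸, (a²)¹⁰ = a²⁰, (a²)¹¹ = a²², (a²)¹² = a, (a²)¹³ = a³, (a²)¹⁴ = a⁵, (a²)¹⁵ = a⁷, (a²)¹⁶ = a⁹, (a²)¹⁷ = a¹¹, (a²)¹⁸ = a¹³, (a²)¹⁹ = a¹⁵, (a²)²⁰ = a¹⁷, (a²)²¹ = a¹⁹, (a²)²² = a²¹, (a²)²³ = e.
The smallest positive k with (a²)ᵏ = e is 23.

Answer: 23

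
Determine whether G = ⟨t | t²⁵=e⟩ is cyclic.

|G| = 25. The element t has order 25 (its powers give 25 distinct elements), so ⟨t⟩ = G and G is cyclic.

Answer: Yes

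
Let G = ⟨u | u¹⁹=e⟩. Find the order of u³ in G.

Compute successive powers until reaching e:
  (u³)¹ = u³, (u³)² = u⁶, (u³)³ = u⁹, (u³)⁴ = u¹², (u³)⁵ = u¹⁵, (u³)⁶ = u¹⁸, (u³)⁷ = u², (u³)⁸ = u⁵, (u³)⁹ = u⁸, (u³)¹⁰ = u¹¹, (u³)¹¹ = u¹⁴, (u³)¹² = u¹⁷, (u³)¹³ = u, (u³)¹⁴ = u⁴, (u³)¹⁵ = u⁷, (u³)¹⁶ = u¹⁰, (u³)¹⁷ = u¹³, (u³)¹⁸ = u¹⁶, (u³)¹⁹ = e.
The smallest positive k with (u³)ᵏ = e is 19.

Answer: 19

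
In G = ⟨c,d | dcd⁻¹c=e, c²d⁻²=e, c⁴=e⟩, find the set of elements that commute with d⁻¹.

⟨d⁻¹⟩ ⊆ C_G(d⁻¹) since powers of d⁻¹ commute with d⁻¹; so |C_G(d⁻¹)| ≥ |⟨d⁻¹⟩| = 4.
By orbit–stabilizer, |C_G(d⁻¹)| = |G| / |conj. class of d⁻¹| = 8 / 2 = 4.
The 4 elements commuting with d⁻¹ are {e, c², d, d⁻¹}.

Answer: {e, c², d, d⁻¹}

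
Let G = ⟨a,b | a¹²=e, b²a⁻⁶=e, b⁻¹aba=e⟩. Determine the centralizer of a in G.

⟨a⟩ ⊆ C_G(a) since powers of a commute with a; so |C_G(a)| ≥ |⟨a⟩| = 12.
By orbit–stabilizer, |C_G(a)| = |G| / |conj. class of a| = 24 / 2 = 12.
The 12 elements commuting with a are {e, a, a², a³, a⁴, a⁵, a⁶, a⁷, a⁸, a⁹, a¹⁰, a¹¹}.

Answer: {e, a, a², a³, a⁴, a⁵, a⁶, a⁷, a⁸, a⁹, a¹⁰, a¹¹}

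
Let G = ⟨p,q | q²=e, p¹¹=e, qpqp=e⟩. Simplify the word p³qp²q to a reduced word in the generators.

Multiply left to right, reducing at each step:
  (p³) · q = p³q
  (p³q) · p² = pq
  (pq) · q = p

Answer: p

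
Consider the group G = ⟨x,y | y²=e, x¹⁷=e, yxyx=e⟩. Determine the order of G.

Enumerate words in the generators, reducing via the relations: the distinct elements are
  {e, x, y, xy, x², x³, x⁴, x⁵, x⁶, x⁷, x⁸, x⁹, x²y, x³y, x¹², x¹³, x¹¹, x¹⁰, x¹⁴, x¹⁵, x¹⁶, x⁴y, x⁵y, x⁶y, x⁷y, x⁸y, x⁹y, x¹²y, x¹³y, x¹¹y, x¹⁰y, x¹⁴y, x¹⁵y, x¹⁶y}.
No further products give new elements, so |G| = 34.

Answer: 34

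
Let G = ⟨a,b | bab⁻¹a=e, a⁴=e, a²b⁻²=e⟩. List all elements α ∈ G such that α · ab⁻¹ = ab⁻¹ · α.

⟨ab⁻¹⟩ ⊆ C_G(ab⁻¹) since powers of ab⁻¹ commute with ab⁻¹; so |C_G(ab⁻¹)| ≥ |⟨ab⁻¹⟩| = 4.
By orbit–stabilizer, |C_G(ab⁻¹)| = |G| / |conj. class of ab⁻¹| = 8 / 2 = 4.
The 4 elements commuting with ab⁻¹ are {e, a², ab⁻¹, ab}.

Answer: {e, a², ab⁻¹, ab}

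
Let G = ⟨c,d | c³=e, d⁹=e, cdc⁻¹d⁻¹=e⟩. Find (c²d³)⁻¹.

The order of (c²d³) is 3 (smallest k with (c²d³)ᵏ = e), so (c²d³)⁻¹ = (c²d³)² = cd⁶.
Check: (c²d³) · (cd⁶) → (c²d³) · c = d³;   (d³) · d⁶ = e, giving e as required.

Answer: cd⁶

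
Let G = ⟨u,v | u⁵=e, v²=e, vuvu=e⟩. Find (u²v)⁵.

Compute successive powers of (u²v), reducing at each step:
  (u²v)²: (u²v) · u² = v;   v · v = e
  (u²v)³: e · u² = u²;   (u²) · v = u²v
  (u²v)⁴: (u²v) · u² = v;   v · v = e
  (u²v)⁵: e · u² = u²;   (u²) · v = u²v

Answer: u²v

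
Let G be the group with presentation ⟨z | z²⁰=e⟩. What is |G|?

G is generated by a single element, so G is cyclic. The relator gives z²⁰ = e and no smaller power is forced to be e, so the 20 powers {e, z, z², z³, z⁴, z⁵, z⁶, z⁷, z⁸, z⁹, z¹², z¹³, z¹¹, z¹⁰, z¹⁴, z¹⁵, z¹⁶, z¹⁷, z¹⁸, z¹⁹} are distinct. Hence |G| = 20.

Answer: 20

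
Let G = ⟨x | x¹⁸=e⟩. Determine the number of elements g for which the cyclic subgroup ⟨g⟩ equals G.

G is cyclic of order 18. An element generates G iff its order is 18, and a cyclic group of order 18 has exactly φ(18) = 6 such elements.

Answer: 6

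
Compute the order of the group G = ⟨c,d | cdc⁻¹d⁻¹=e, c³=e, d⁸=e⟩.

Enumerate words in the generators, reducing via the relations: the distinct elements are
  {c, d, e, cd, c², d², d³, d⁴, d⁵, d⁶, d⁷, cd², cd³, cd⁴, cd⁵, cd⁶, cd⁷, c²d, c²d², c²d³, c²d⁴, c²d⁵, c²d⁶, c²d⁷}.
No further products give new elements, so |G| = 24.

Answer: 24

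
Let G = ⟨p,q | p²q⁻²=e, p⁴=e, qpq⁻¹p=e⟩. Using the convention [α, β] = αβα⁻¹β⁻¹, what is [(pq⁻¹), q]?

[(pq⁻¹), q] = (pq⁻¹)·q·(pq⁻¹)⁻¹·q⁻¹.
  (pq⁻¹) · q = p
  p · (pq) = q⁻¹
  (q⁻¹) · (q⁻¹) = p²

Answer: p²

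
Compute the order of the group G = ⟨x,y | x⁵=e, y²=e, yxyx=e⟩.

Enumerate words in the generators, reducing via the relations: the distinct elements are
  {e, x, y, xy, x², x³, x⁴, x²y, x³y, x⁴y}.
No further products give new elements, so |G| = 10.

Answer: 10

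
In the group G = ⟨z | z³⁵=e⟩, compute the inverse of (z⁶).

The order of (z⁶) is 35 (smallest k with (z⁶)ᵏ = e), so (z⁶)⁻¹ = (z⁶)³⁴ = z²⁹.
Check: (z⁶) · (z²⁹) → (z⁶) · z²⁹ = e, giving e as required.

Answer: z²⁹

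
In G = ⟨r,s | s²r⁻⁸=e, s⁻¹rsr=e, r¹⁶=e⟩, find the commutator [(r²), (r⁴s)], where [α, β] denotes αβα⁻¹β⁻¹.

[(r²), (r⁴s)] = (r²)·(r⁴s)·(r²)⁻¹·(r⁴s)⁻¹.
  (r²) · (r⁴s) = r⁶s
  (r⁶s) · (r¹⁴) = s⁻¹
  (s⁻¹) · (r⁴s⁻¹) = r⁴

Answer: r⁴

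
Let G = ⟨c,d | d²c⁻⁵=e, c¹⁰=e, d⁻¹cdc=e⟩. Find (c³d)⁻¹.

The order of (c³d) is 4 (smallest k with (c³d)ᵏ = e), so (c³d)⁻¹ = (c³d)³ = c³d⁻¹.
Check: (c³d) · (c³d⁻¹) → (c³d) · c³ = d;   d · d⁻¹ = e, giving e as required.

Answer: c³d⁻¹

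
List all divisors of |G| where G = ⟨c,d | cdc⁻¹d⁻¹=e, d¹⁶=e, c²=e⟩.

|G| = 32 = 2⁵. By Lagrange's theorem the order of any subgroup divides 32; the divisors of 32 are 1, 2, 4, 8, 16, 32.

Answer: 1, 2, 4, 8, 16, 32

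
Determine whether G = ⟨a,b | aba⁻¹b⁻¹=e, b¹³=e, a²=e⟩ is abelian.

Each pair of generators commutes: a·b = ab = b·a. Since the generators pairwise commute, every element of G commutes with every other, so G is abelian.

Answer: Yes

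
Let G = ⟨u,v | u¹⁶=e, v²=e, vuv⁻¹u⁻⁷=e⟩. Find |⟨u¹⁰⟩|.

|⟨u¹⁰⟩| equals the order of u¹⁰. Compute successive powers until reaching e:
  (u¹⁰)¹ = u¹⁰, (u¹⁰)² = u⁴, (u¹⁰)³ = u¹⁴, (u¹⁰)⁴ = u⁸, (u¹⁰)⁵ = u², (u¹⁰)⁶ = u¹², (u¹⁰)⁷ = u⁶, (u¹⁰)⁸ = e.
The smallest positive k with (u¹⁰)ᵏ = e is 8, so |⟨u¹⁰⟩| = 8.

Answer: 8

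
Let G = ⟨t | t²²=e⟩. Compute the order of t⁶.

Compute successive powers until reaching e:
  (t⁶)¹ = t⁶, (t⁶)² = t¹², (t⁶)³ = t¹⁸, (t⁶)⁴ = t², (t⁶)⁵ = t⁸, (t⁶)⁶ = t¹⁴, (t⁶)⁷ = t²⁰, (t⁶)⁸ = t⁴, (t⁶)⁹ = t¹⁰, (t⁶)¹⁰ = t¹⁶, (t⁶)¹¹ = e.
The smallest positive k with (t⁶)ᵏ = e is 11.

Answer: 11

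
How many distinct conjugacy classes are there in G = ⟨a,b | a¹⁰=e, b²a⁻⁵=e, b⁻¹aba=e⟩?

The conjugacy classes (representative and size) are:
  [e] (size 1), [a] (size 2), [a⁸] (size 2), [a⁷] (size 2), [a⁴] (size 2), [a⁵] (size 1), [a⁴b] (size 5), [a²b⁻¹] (size 5).
Class equation: 1 + 2 + 2 + 2 + 2 + 1 + 5 + 5 = 20 = |G|. So G has 8 conjugacy classes.

Answer: 8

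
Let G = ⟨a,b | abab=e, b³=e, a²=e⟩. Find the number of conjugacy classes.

The conjugacy classes (representative and size) are:
  [e] (size 1), [ab²] (size 3), [b²] (size 2).
Class equation: 1 + 3 + 2 = 6 = |G|. So G has 3 conjugacy classes.

Answer: 3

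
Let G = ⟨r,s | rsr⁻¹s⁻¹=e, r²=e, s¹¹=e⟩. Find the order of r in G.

Compute successive powers until reaching e:
  r¹ = r, r² = e.
The smallest positive k with rᵏ = e is 2.

Answer: 2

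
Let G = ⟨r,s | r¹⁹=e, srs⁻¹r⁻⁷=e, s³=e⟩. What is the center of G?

An element z ∈ Z(G) iff z commutes with every generator.
For example e is central: e·r = r = r·e; e·s = s = s·e.
Whereas r ∉ Z(G) since r·s = rs ≠ r⁷s = s·r.
Checking each of the 57 elements this way gives Z(G) = {e}, of order 1.

Answer: {e}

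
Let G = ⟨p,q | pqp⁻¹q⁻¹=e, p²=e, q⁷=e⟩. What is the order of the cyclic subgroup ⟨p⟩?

|⟨p⟩| equals the order of p. Compute successive powers until reaching e:
  p¹ = p, p² = e.
The smallest positive k with pᵏ = e is 2, so |⟨p⟩| = 2.

Answer: 2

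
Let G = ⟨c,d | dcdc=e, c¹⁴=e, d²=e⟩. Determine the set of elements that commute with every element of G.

An element z ∈ Z(G) iff z commutes with every generator.
For example c⁷ is central: (c⁷)·c = c⁸ = c·(c⁷); (c⁷)·d = c⁷d = d·(c⁷).
Whereas c ∉ Z(G) since c·d = cd ≠ c¹³d = d·c.
Checking each of the 28 elements this way gives Z(G) = {e, c⁷}, of order 2.

Answer: {e, c⁷}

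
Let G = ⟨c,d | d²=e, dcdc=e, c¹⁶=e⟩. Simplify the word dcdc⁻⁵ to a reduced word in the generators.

Multiply left to right, reducing at each step:
  d · c = c¹⁵d
  (c¹⁵d) · d = c¹⁵
  (c¹⁵) · c⁻⁵ = c¹⁰

Answer: c¹⁰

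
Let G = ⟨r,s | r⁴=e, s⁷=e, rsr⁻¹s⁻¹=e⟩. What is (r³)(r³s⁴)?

Compute (r³) · (r³s⁴) by multiplying left to right and reducing via the relations at each step:
  (r³) · r³ = r²
  (r²) · s⁴ = r²s⁴

Answer: r²s⁴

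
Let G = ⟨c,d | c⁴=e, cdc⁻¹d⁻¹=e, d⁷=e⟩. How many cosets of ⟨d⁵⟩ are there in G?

First find ord(d⁵) by computing successive powers:
  (d⁵)¹ = d⁵, (d⁵)² = d³, (d⁵)³ = d, (d⁵)⁴ = d⁶, (d⁵)⁵ = d⁴, (d⁵)⁶ = d², (d⁵)⁷ = e.
So |⟨d⁵⟩| = ord(d⁵) = 7. With |G| = 28, by Lagrange [G : ⟨d⁵⟩] = 28/7 = 4.

Answer: 4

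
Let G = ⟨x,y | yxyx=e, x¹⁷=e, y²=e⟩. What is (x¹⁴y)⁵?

Compute successive powers of (x¹⁴y), reducing at each step:
  (x¹⁴y)²: (x¹⁴y) · x¹⁴ = y;   y · y = e
  (x¹⁴y)³: e · x¹⁴ = x¹⁴;   (x¹⁴) · y = x¹⁴y
  (x¹⁴y)⁴: (x¹⁴y) · x¹⁴ = y;   y · y = e
  (x¹⁴y)⁵: e · x¹⁴ = x¹⁴;   (x¹⁴) · y = x¹⁴y

Answer: x¹⁴y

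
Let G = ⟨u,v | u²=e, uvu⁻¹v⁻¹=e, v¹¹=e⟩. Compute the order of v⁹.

Compute successive powers until reaching e:
  (v⁹)¹ = v⁹, (v⁹)² = v⁷, (v⁹)³ = v⁵, (v⁹)⁴ = v³, (v⁹)⁵ = v, (v⁹)⁶ = v¹⁰, (v⁹)⁷ = v⁸, (v⁹)⁸ = v⁶, (v⁹)⁹ = v⁴, (v⁹)¹⁰ = v², (v⁹)¹¹ = e.
The smallest positive k with (v⁹)ᵏ = e is 11.

Answer: 11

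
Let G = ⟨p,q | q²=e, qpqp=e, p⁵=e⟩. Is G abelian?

p·q = pq but q·p = p⁴q, so p·q ≠ q·p and G is not abelian.

Answer: No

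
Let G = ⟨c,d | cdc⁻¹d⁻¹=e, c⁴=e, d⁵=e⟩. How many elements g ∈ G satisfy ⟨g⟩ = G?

G is cyclic of order 20. An element generates G iff its order is 20, and a cyclic group of order 20 has exactly φ(20) = 8 such elements.

Answer: 8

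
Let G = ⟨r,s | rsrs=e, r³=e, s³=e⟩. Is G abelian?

r·s = rs but s·r = r²s², so r·s ≠ s·r and G is not abelian.

Answer: No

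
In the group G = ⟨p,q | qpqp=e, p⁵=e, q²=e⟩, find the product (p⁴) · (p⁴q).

Compute (p⁴) · (p⁴q) by multiplying left to right and reducing via the relations at each step:
  (p⁴) · p⁴ = p³
  (p³) · q = p³q

Answer: p³q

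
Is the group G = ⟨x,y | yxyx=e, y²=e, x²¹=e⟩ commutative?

x·y = xy but y·x = x²⁰y, so x·y ≠ y·x and G is not abelian.

Answer: No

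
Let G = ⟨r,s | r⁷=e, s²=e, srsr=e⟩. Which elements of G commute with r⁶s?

⟨r⁶s⟩ ⊆ C_G(r⁶s) since powers of r⁶s commute with r⁶s; so |C_G(r⁶s)| ≥ |⟨r⁶s⟩| = 2.
By orbit–stabilizer, |C_G(r⁶s)| = |G| / |conj. class of r⁶s| = 14 / 7 = 2.
The 2 elements commuting with r⁶s are {e, r⁶s}.

Answer: {e, r⁶s}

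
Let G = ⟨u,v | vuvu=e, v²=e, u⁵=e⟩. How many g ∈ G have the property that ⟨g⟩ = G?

⟨g⟩ = G would require ord(g) = |G| = 10, but the maximum element order in G is 5 < 10. So G is not cyclic and no single element generates it: the count is 0.

Answer: 0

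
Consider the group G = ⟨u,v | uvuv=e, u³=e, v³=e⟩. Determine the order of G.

Enumerate words in the generators, reducing via the relations: the distinct elements are
  {e, u, v, uv, u², v², uv², u²v, vu², v²u, uv²u, u²v²}.
No further products give new elements, so |G| = 12.

Answer: 12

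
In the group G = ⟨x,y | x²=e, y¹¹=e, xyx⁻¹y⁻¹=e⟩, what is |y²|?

Compute successive powers until reaching e:
  (y²)¹ = y², (y²)² = y⁴, (y²)³ = y⁶, (y²)⁴ = y⁸, (y²)⁵ = y¹⁰, (y²)⁶ = y, (y²)⁷ = y³, (y²)⁸ = y⁵, (y²)⁹ = y⁷, (y²)¹⁰ = y⁹, (y²)¹¹ = e.
The smallest positive k with (y²)ᵏ = e is 11.

Answer: 11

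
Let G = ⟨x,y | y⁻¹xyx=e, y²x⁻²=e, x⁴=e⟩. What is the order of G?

Enumerate words in the generators, reducing via the relations: the distinct elements are
  {e, x, y, xy, x², x³, y⁻¹, xy⁻¹}.
No further products give new elements, so |G| = 8.

Answer: 8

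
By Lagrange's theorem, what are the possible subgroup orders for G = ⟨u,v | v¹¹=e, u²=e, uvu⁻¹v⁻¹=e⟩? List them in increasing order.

|G| = 22 = 2 · 11. By Lagrange's theorem the order of any subgroup divides 22; the divisors of 22 are 1, 2, 11, 22.

Answer: 1, 2, 11, 22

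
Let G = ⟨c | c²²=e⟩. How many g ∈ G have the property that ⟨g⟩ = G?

G is cyclic of order 22. An element generates G iff its order is 22, and a cyclic group of order 22 has exactly φ(22) = 10 such elements.

Answer: 10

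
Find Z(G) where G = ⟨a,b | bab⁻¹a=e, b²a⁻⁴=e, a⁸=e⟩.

An element z ∈ Z(G) iff z commutes with every generator.
For example a⁴ is central: (a⁴)·a = a⁵ = a·(a⁴); (a⁴)·b = b⁻¹ = b·(a⁴).
Whereas a ∉ Z(G) since a·b = ab ≠ a³b⁻¹ = b·a.
Checking each of the 16 elements this way gives Z(G) = {e, a⁴}, of order 2.

Answer: {e, a⁴}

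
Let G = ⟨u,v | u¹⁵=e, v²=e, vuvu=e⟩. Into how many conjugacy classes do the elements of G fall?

The conjugacy classes (representative and size) are:
  [e] (size 1), [u¹⁴] (size 2), [u²] (size 2), [u³] (size 2), [u⁴] (size 2), [u¹⁰] (size 2), [u⁹] (size 2), [u⁷] (size 2), [u¹³v] (size 15).
Class equation: 1 + 2 + 2 + 2 + 2 + 2 + 2 + 2 + 15 = 30 = |G|. So G has 9 conjugacy classes.

Answer: 9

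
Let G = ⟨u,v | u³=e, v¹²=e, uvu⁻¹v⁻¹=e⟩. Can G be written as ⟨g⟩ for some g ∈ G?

|G| = 36, but the maximum element order in G is 12 < 36. No single element generates all of G, so G is not cyclic.

Answer: No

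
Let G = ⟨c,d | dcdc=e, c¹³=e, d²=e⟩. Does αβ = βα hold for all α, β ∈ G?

c·d = cd but d·c = c¹²d, so c·d ≠ d·c and G is not abelian.

Answer: No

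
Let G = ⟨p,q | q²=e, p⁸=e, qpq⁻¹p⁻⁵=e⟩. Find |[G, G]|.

G' = [G, G] is generated by all commutators. The generator-pair commutators are: [p, q] = p⁴.
The subgroup they normally generate is {e, p⁴}, of order 2.
Check: |G/G'| = 16/2 = 8 is the order of the abelianisation.

Answer: 2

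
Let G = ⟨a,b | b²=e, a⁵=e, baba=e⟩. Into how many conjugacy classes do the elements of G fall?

The conjugacy classes (representative and size) are:
  [e] (size 1), [a] (size 2), [a²] (size 2), [b] (size 5).
Class equation: 1 + 2 + 2 + 5 = 10 = |G|. So G has 4 conjugacy classes.

Answer: 4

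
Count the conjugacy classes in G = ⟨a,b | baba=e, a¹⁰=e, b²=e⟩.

The conjugacy classes (representative and size) are:
  [e] (size 1), [a] (size 2), [a²] (size 2), [a³] (size 2), [a⁴] (size 2), [a⁵] (size 1), [a²b] (size 5), [a³b] (size 5).
Class equation: 1 + 2 + 2 + 2 + 2 + 1 + 5 + 5 = 20 = |G|. So G has 8 conjugacy classes.

Answer: 8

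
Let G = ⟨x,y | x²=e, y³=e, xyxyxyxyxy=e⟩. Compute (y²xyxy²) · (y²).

Compute (y²xyxy²) · (y²) by multiplying left to right and reducing via the relations at each step:
  (y²xyxy²) · y² = y²xyxy

Answer: y²xyxy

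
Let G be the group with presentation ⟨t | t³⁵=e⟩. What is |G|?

G is generated by a single element, so G is cyclic. The relator gives t³⁵ = e and no smaller power is forced to be e, so the 35 powers {e, t, t², t³, t⁴, t⁵, t⁶, t⁷, t⁸, t⁹, t²², t²³, t²¹, t²⁰, t²⁴, t²⁵, t²⁶, t²⁷, t²⁸, t²⁹, t³², t³³, t³¹, t³⁰, t³⁴, t¹², t¹³, t¹¹, t¹⁰, t¹⁴, t¹⁵, t¹⁶, t¹⁷, t¹⁸, t¹⁹} are distinct. Hence |G| = 35.

Answer: 35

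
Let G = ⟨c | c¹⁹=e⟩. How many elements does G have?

G is generated by a single element, so G is cyclic. The relator gives c¹⁹ = e and no smaller power is forced to be e, so the 19 powers {c, e, c², c³, c⁴, c⁵, c⁶, c⁷, c⁸, c⁹, c¹², c¹³, c¹¹, c¹⁰, c¹⁴, c¹⁵, c¹⁶, c¹⁷, c¹⁸} are distinct. Hence |G| = 19.

Answer: 19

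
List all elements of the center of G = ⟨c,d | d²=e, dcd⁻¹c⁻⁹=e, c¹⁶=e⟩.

An element z ∈ Z(G) iff z commutes with every generator.
For example c² is central: (c²)·c = c³ = c·(c²); (c²)·d = c²d = d·(c²).
Whereas c ∉ Z(G) since c·d = cd ≠ c⁹d = d·c.
Checking each of the 32 elements this way gives Z(G) = {e, c², c⁴, c⁶, c⁸, c¹⁰, c¹², c¹⁴}, of order 8.

Answer: {e, c², c⁴, c⁶, c⁸, c¹⁰, c¹², c¹⁴}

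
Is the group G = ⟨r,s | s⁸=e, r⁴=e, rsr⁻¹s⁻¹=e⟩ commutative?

Each pair of generators commutes: r·s = rs = s·r. Since the generators pairwise commute, every element of G commutes with every other, so G is abelian.

Answer: Yes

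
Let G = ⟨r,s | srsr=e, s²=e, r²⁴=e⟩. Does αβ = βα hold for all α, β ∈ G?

r·s = rs but s·r = r²³s, so r·s ≠ s·r and G is not abelian.

Answer: No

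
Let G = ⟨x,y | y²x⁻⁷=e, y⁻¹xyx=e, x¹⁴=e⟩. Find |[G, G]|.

G' = [G, G] is generated by all commutators. The generator-pair commutators are: [x, y] = x².
The subgroup they normally generate is {e, x², x⁴, x⁶, x⁸, x¹⁰, x¹²}, of order 7.
Check: |G/G'| = 28/7 = 4 is the order of the abelianisation.

Answer: 7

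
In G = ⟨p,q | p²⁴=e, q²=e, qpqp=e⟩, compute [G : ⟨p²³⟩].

First find ord(p²³) by computing successive powers:
  (p²³)¹ = p²³, (p²³)² = p²², (p²³)³ = p²¹, (p²³)⁴ = p²⁰, (p²³)⁵ = p¹⁹, (p²³)⁶ = p¹⁸, (p²³)⁷ = p¹⁷, (p²³)⁸ = p¹⁶, (p²³)⁹ = p¹⁵, (p²³)¹⁰ = p¹⁴, (p²³)¹¹ = p¹³, (p²³)¹² = p¹², (p²³)¹³ = p¹¹, (p²³)¹⁴ = p¹⁰, (p²³)¹⁵ = p⁹, (p²³)¹⁶ = p⁸, (p²³)¹⁷ = p⁷, (p²³)¹⁸ = p⁶, (p²³)¹⁹ = p⁵, (p²³)²⁰ = p⁴, (p²³)²¹ = p³, (p²³)²² = p², (p²³)²³ = p, (p²³)²⁴ = e.
So |⟨p²³⟩| = ord(p²³) = 24. With |G| = 48, by Lagrange [G : ⟨p²³⟩] = 48/24 = 2.

Answer: 2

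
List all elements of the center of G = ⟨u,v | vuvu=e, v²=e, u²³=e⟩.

An element z ∈ Z(G) iff z commutes with every generator.
For example e is central: e·u = u = u·e; e·v = v = v·e.
Whereas u ∉ Z(G) since u·v = uv ≠ u²²v = v·u.
Checking each of the 46 elements this way gives Z(G) = {e}, of order 1.

Answer: {e}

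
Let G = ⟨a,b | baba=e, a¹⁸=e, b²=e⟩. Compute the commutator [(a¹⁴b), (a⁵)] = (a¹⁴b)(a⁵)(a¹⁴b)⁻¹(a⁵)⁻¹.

[(a¹⁴b), (a⁵)] = (a¹⁴b)·(a⁵)·(a¹⁴b)⁻¹·(a⁵)⁻¹.
  (a¹⁴b) · (a⁵) = a⁹b
  (a⁹b) · (a¹⁴b) = a¹³
  (a¹³) · (a¹³) = a⁸

Answer: a⁸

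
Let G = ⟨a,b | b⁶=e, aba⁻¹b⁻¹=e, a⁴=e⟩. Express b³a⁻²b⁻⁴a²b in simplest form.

Multiply left to right, reducing at each step:
  (b³) · a⁻² = a²b³
  (a²b³) · b⁻⁴ = a²b⁵
  (a²b⁵) · a² = b⁵
  (b⁵) · b = e

Answer: e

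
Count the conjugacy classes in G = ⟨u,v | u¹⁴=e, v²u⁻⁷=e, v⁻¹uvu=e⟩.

The conjugacy classes (representative and size) are:
  [e] (size 1), [u¹³] (size 2), [u¹²] (size 2), [u¹¹] (size 2), [u⁴] (size 2), [u⁵] (size 2), [u⁸] (size 2), [u⁷] (size 1), [u⁵v⁻¹] (size 7), [u⁵v] (size 7).
Class equation: 1 + 2 + 2 + 2 + 2 + 2 + 2 + 1 + 7 + 7 = 28 = |G|. So G has 10 conjugacy classes.

Answer: 10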